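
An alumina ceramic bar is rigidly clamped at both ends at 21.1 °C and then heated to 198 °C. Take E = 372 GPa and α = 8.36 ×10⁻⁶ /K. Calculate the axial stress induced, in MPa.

ΔT = 176.9 K. Constrained thermal stress σ = E·α·ΔT = 372.0×10³ MPa × 8.36×10⁻⁶ × 176.9 = 550 MPa (compressive).

550 MPa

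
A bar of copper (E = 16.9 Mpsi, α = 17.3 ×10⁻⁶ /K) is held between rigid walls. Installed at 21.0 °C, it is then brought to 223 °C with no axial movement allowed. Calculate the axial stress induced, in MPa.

407 MPa

E = 16.9 Mpsi = 116.5 GPa.
ΔT = 202.0 K. Constrained thermal stress σ = E·α·ΔT = 116.5×10³ MPa × 17.3×10⁻⁶ × 202.0 = 407 MPa (compressive).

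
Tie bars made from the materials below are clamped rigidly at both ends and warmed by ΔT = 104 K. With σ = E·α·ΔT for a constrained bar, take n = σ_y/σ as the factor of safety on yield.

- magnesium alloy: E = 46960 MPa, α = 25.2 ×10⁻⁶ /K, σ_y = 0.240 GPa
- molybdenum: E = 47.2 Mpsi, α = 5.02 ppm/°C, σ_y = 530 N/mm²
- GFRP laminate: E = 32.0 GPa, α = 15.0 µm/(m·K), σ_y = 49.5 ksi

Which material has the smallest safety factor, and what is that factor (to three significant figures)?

magnesium alloy, n = 1.95

With everything in SI (GPa, ×10⁻⁶/K, MPa):
  magnesium alloy: E = 46.96, α = 25.2, σ_y = 240.0 → σ = 123 MPa, n = 1.95
  molybdenum: E = 325.4, α = 5.02, σ_y = 530.0 → σ = 170 MPa, n = 3.12
  GFRP laminate: E = 32.00, α = 15.0, σ_y = 341.3 → σ = 49.9 MPa, n = 6.84
The minimum is magnesium alloy at n = 1.95.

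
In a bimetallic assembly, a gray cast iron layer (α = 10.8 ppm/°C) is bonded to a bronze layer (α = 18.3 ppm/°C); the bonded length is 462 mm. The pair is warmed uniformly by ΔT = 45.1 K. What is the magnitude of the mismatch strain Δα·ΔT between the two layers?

3.38×10⁻⁴

Δα = |10.8 − 18.3|×10⁻⁶/K = 7.50×10⁻⁶/K.
Mismatch strain = Δα·ΔT = 7.50×10⁻⁶ × 45.1 = 3.38×10⁻⁴.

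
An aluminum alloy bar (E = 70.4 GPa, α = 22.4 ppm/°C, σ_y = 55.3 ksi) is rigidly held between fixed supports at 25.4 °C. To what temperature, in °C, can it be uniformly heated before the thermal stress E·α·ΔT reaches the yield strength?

σ_y = 55.3 ksi = 381.3 MPa.
E·α·ΔT = 381.3 MPa ⇒ ΔT = 381.3 / (70.40×10³ × 22.4×10⁻⁶) = 241.8 K.
T = 25.4 + 241.8 = 267.2 °C.

267 °C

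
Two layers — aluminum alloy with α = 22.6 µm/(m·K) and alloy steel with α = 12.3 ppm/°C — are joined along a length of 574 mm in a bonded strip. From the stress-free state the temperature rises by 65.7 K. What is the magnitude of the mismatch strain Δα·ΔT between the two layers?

Δα = |22.6 − 12.3|×10⁻⁶/K = 10.3×10⁻⁶/K.
Mismatch strain = Δα·ΔT = 10.3×10⁻⁶ × 65.7 = 6.77×10⁻⁴.

6.77×10⁻⁴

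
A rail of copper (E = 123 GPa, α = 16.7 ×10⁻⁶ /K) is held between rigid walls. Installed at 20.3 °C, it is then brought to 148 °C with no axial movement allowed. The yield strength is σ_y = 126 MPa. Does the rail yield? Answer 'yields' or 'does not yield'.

yields

ΔT = 127.7 K. Constrained thermal stress σ = E·α·ΔT = 123.0×10³ MPa × 16.7×10⁻⁶ × 127.7 = 262 MPa (compressive).
Compare to σ_y = 126 MPa: σ ≥ σ_y, so it yields.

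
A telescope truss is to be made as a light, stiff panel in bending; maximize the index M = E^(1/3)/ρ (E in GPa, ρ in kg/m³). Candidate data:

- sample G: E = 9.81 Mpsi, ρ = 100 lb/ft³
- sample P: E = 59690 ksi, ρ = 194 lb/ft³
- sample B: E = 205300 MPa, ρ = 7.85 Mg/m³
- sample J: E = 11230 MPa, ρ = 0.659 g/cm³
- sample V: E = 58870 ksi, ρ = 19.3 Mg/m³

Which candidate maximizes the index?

After converting to SI:
  sample G: E = 67.64 GPa, ρ = 1602 kg/m³
  sample P: E = 411.5 GPa, ρ = 3108 kg/m³
  sample B: E = 205.3 GPa, ρ = 7850 kg/m³
  sample J: E = 11.23 GPa, ρ = 659.0 kg/m³
  sample V: E = 405.9 GPa, ρ = 19300 kg/m³
  sample J: M = 3.40×10⁻³
  sample G: M = 2.54×10⁻³
  sample P: M = 2.39×10⁻³
  sample B: M = 0.751×10⁻³
  sample V: M = 0.384×10⁻³
Highest index: sample J.

sample J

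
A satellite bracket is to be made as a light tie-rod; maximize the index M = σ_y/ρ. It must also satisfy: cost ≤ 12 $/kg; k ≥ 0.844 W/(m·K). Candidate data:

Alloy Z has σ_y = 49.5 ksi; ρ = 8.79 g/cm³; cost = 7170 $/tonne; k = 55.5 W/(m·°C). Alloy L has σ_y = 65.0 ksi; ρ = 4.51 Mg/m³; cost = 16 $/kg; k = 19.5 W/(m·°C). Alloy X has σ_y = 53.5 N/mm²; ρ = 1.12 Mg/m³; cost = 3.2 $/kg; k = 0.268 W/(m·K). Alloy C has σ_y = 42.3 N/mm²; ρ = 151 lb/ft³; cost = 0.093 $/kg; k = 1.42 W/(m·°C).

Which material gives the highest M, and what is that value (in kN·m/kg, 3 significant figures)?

alloy Z, M = 38.8 kN·m/kg

Screen on constraints: cost ≤ 12 $/kg; k ≥ 0.844 W/(m·K). Survivors: alloy Z, alloy C.
After converting to SI:
  alloy Z: σ_y = 341.3 MPa, ρ = 8790 kg/m³
  alloy C: σ_y = 42.30 MPa, ρ = 2419 kg/m³
  alloy Z: M = 38.8 kN·m/kg
  alloy C: M = 17.5 kN·m/kg
Alloy Z ranks first.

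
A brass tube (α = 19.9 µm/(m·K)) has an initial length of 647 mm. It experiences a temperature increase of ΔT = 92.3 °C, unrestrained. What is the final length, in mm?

648.19 mm

ΔL = α·L₀·ΔT = 19.9×10⁻⁶ × 647 mm × 92.30 K = 1.19 mm.
L = L₀ + ΔL = 647 + 1.19 = 648.19 mm.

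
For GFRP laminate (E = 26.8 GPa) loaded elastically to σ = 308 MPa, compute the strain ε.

ε = σ/E = 308 / 26800 = 0.0115.

0.0115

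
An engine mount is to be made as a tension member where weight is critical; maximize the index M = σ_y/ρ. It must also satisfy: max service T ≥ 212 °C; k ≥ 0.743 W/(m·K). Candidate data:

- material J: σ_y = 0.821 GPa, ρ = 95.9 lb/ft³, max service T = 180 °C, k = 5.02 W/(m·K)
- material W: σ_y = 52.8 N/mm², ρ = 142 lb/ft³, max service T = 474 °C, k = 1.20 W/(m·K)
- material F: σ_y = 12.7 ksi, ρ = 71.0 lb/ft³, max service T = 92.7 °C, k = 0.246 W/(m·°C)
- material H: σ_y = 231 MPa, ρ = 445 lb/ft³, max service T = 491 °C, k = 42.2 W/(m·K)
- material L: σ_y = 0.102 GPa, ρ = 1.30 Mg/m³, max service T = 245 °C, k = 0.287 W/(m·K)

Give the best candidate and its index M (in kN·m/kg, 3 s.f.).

material H, M = 32.4 kN·m/kg

Screen on constraints: max service T ≥ 212 °C; k ≥ 0.743 W/(m·K). Survivors: material W, material H.
Convert each candidate to consistent units, then evaluate M:
  material W: σ_y = 52.80 MPa, ρ = 2275 kg/m³
  material H: σ_y = 231.0 MPa, ρ = 7128 kg/m³
  material H: M = 32.4 kN·m/kg
  material W: M = 23.2 kN·m/kg
The maximum is for material H.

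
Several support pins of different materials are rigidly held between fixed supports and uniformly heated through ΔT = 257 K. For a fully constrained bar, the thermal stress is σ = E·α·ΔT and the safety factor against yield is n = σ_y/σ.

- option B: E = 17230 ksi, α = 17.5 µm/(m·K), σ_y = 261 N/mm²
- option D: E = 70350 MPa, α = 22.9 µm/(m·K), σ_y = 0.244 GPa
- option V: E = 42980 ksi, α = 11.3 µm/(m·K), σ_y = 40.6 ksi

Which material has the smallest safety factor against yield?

option V

With everything in SI (GPa, ×10⁻⁶/K, MPa):
  option B: E = 118.8, α = 17.5, σ_y = 261.0 → σ = 534 MPa, n = 0.489
  option D: E = 70.35, α = 22.9, σ_y = 244.0 → σ = 414 MPa, n = 0.589
  option V: E = 296.3, α = 11.3, σ_y = 279.9 → σ = 861 MPa, n = 0.325
Smallest n: option V with n = 0.325.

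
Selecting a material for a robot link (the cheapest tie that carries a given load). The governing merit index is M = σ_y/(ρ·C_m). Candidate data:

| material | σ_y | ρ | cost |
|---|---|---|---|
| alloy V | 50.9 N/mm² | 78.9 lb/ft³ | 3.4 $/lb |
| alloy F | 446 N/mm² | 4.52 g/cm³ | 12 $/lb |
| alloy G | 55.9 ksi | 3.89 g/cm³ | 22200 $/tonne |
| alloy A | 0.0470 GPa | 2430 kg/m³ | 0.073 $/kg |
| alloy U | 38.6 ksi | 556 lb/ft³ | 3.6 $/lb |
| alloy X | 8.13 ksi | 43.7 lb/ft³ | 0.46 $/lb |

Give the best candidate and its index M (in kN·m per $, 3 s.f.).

alloy A, M = 265 kN·m per $

Convert each candidate to consistent units, then evaluate M:
  alloy V: σ_y = 50.90 MPa, ρ = 1264 kg/m³, cost = 7.496 $/kg
  alloy F: σ_y = 446.0 MPa, ρ = 4520 kg/m³, cost = 26.46 $/kg
  alloy G: σ_y = 385.4 MPa, ρ = 3890 kg/m³, cost = 22.20 $/kg
  alloy A: σ_y = 47.00 MPa, ρ = 2430 kg/m³, cost = 0.07300 $/kg
  alloy U: σ_y = 266.1 MPa, ρ = 8906 kg/m³, cost = 7.937 $/kg
  alloy X: σ_y = 56.05 MPa, ρ = 700.0 kg/m³, cost = 1.014 $/kg
  alloy A: M = 265 kN·m per $
  alloy X: M = 79.0 kN·m per $
  alloy V: M = 5.37 kN·m per $
  alloy G: M = 4.46 kN·m per $
  alloy U: M = 3.77 kN·m per $
  alloy F: M = 3.73 kN·m per $
The maximum is for alloy A.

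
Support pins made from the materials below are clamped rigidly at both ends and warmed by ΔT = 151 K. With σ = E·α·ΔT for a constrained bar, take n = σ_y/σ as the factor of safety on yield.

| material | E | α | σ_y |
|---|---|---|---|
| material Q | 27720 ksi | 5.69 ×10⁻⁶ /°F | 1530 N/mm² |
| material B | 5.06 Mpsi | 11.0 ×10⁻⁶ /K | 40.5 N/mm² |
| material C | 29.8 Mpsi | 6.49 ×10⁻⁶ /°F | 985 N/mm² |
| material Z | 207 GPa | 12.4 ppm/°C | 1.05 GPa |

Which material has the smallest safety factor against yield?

Converting E to GPa, α to ×10⁻⁶/K, σ_y to MPa, then σ and n for each:
  material Q: E = 191.1, α = 10.2, σ_y = 1530 → σ = 296 MPa, n = 5.18
  material B: E = 34.89, α = 11.0, σ_y = 40.50 → σ = 57.9 MPa, n = 0.699
  material C: E = 205.5, α = 11.7, σ_y = 985.0 → σ = 362 MPa, n = 2.72
  material Z: E = 207.0, α = 12.4, σ_y = 1050 → σ = 388 MPa, n = 2.71
Material B has the lowest safety factor, n = 0.699.

material B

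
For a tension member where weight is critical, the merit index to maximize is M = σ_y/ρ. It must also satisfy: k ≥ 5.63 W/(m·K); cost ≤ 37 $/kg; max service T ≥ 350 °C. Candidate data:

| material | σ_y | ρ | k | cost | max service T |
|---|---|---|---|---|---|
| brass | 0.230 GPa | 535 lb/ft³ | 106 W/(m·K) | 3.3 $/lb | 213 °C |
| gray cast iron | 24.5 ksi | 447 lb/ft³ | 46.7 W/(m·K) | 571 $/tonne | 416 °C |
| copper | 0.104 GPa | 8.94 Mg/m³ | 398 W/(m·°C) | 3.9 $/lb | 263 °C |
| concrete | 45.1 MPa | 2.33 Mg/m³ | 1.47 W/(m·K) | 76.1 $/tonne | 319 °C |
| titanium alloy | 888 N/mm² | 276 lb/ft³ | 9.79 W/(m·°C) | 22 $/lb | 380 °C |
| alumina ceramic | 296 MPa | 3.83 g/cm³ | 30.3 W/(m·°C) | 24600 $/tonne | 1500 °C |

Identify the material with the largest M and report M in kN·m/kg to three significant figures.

alumina ceramic, M = 77.3 kN·m/kg

Screen on constraints: k ≥ 5.63 W/(m·K); cost ≤ 37 $/kg; max service T ≥ 350 °C. Survivors: gray cast iron, alumina ceramic.
In SI units:
  gray cast iron: σ_y = 168.9 MPa, ρ = 7160 kg/m³
  alumina ceramic: σ_y = 296.0 MPa, ρ = 3830 kg/m³
  alumina ceramic: M = 77.3 kN·m/kg
  gray cast iron: M = 23.6 kN·m/kg
Highest index: alumina ceramic.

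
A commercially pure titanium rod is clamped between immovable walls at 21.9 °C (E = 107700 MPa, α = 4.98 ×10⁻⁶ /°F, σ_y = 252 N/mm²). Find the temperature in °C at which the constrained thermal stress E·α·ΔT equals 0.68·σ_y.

E = 107700 MPa = 107.7 GPa.
α = 4.98×10⁻⁶/°F × 9/5 = 8.96×10⁻⁶/K.
σ_y = 252 N/mm² = 252.0 MPa.
E·α·ΔT = 171.4 MPa ⇒ ΔT = 171.4 / (107.7×10³ × 8.96×10⁻⁶) = 177.5 K.
T = 21.9 + 177.5 = 199.4 °C.

199 °C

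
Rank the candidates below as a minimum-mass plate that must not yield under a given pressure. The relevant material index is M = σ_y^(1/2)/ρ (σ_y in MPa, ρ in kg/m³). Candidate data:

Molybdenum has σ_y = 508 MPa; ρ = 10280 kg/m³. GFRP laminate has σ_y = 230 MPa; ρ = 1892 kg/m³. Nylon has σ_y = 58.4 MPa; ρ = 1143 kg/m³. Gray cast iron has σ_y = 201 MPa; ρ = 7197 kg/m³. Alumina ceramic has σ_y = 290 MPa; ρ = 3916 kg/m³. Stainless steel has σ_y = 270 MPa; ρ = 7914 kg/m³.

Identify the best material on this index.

GFRP laminate

Per-candidate index values:
  GFRP laminate: M = 8.02×10⁻³
  nylon: M = 6.69×10⁻³
  alumina ceramic: M = 4.35×10⁻³
  molybdenum: M = 2.19×10⁻³
  stainless steel: M = 2.08×10⁻³
  gray cast iron: M = 1.97×10⁻³
GFRP laminate has the largest M.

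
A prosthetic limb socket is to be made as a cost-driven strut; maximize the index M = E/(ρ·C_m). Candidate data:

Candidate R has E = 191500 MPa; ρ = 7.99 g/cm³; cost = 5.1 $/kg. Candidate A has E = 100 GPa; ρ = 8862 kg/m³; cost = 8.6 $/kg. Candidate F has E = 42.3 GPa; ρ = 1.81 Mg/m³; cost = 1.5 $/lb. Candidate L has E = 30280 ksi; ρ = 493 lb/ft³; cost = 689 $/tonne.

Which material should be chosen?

In SI units:
  candidate R: E = 191.5 GPa, ρ = 7990 kg/m³, cost = 5.100 $/kg
  candidate A: E = 100.0 GPa, ρ = 8862 kg/m³, cost = 8.600 $/kg
  candidate F: E = 42.30 GPa, ρ = 1810 kg/m³, cost = 3.307 $/kg
  candidate L: E = 208.8 GPa, ρ = 7897 kg/m³, cost = 0.6890 $/kg
  candidate L: M = 38.4 MN·m per $
  candidate F: M = 7.07 MN·m per $
  candidate R: M = 4.70 MN·m per $
  candidate A: M = 1.31 MN·m per $
Highest index: candidate L.

candidate L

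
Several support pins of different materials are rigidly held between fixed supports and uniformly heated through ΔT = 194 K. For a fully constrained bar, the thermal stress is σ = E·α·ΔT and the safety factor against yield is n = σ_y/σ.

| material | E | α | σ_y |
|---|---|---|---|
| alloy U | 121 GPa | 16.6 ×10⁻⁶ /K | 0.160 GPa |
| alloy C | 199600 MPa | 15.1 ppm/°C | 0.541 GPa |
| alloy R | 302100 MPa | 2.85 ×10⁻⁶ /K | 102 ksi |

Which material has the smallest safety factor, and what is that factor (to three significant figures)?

alloy U, n = 0.411

Per material, after unit conversion:
  alloy U: E = 121.0, α = 16.6, σ_y = 160.0 → σ = 390 MPa, n = 0.411
  alloy C: E = 199.6, α = 15.1, σ_y = 541.0 → σ = 585 MPa, n = 0.925
  alloy R: E = 302.1, α = 2.85, σ_y = 703.3 → σ = 167 MPa, n = 4.21
The minimum is alloy U at n = 0.411.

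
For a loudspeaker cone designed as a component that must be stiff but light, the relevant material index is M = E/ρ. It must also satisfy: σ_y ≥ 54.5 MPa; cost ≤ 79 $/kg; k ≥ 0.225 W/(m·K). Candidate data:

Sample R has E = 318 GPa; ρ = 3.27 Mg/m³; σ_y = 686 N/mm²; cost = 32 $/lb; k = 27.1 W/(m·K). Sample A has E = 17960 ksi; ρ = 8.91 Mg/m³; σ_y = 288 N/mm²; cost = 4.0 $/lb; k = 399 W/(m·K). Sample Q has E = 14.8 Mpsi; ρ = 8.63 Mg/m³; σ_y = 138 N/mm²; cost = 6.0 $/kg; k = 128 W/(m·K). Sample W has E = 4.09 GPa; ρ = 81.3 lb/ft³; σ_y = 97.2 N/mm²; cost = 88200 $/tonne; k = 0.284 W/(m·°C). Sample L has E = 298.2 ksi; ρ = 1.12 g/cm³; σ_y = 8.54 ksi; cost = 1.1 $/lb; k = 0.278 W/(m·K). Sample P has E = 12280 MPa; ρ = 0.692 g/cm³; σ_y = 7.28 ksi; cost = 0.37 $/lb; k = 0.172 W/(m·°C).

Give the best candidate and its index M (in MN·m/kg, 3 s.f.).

sample R, M = 97.2 MN·m/kg

Screen on constraints: σ_y ≥ 54.5 MPa; cost ≤ 79 $/kg; k ≥ 0.225 W/(m·K). Survivors: sample R, sample A, sample Q, sample L.
Normalizing units and computing the index:
  sample R: E = 318.0 GPa, ρ = 3270 kg/m³
  sample A: E = 123.8 GPa, ρ = 8910 kg/m³
  sample Q: E = 102.0 GPa, ρ = 8630 kg/m³
  sample L: E = 2.056 GPa, ρ = 1120 kg/m³
  sample R: M = 97.2 MN·m/kg
  sample A: M = 13.9 MN·m/kg
  sample Q: M = 11.8 MN·m/kg
  sample L: M = 1.84 MN·m/kg
Sample R ranks first.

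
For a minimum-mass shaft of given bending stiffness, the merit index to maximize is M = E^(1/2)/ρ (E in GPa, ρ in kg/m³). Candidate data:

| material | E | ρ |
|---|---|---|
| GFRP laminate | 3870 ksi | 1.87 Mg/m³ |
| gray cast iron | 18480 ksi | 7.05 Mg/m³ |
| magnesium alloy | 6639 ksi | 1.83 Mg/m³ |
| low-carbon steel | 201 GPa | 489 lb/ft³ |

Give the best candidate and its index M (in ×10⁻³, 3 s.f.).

magnesium alloy, M = 3.70×10⁻³

In SI units:
  GFRP laminate: E = 26.68 GPa, ρ = 1870 kg/m³
  gray cast iron: E = 127.4 GPa, ρ = 7050 kg/m³
  magnesium alloy: E = 45.77 GPa, ρ = 1830 kg/m³
  low-carbon steel: E = 201.0 GPa, ρ = 7833 kg/m³
  magnesium alloy: M = 3.70×10⁻³
  GFRP laminate: M = 2.76×10⁻³
  low-carbon steel: M = 1.81×10⁻³
  gray cast iron: M = 1.60×10⁻³
Magnesium alloy ranks first.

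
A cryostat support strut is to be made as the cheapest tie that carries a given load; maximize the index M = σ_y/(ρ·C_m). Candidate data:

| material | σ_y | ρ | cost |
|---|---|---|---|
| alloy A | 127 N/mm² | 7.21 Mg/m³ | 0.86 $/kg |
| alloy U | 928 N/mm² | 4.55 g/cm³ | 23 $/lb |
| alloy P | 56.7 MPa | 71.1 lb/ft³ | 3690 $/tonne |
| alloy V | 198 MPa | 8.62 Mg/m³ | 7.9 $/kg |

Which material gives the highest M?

Putting every candidate on a common basis:
  alloy A: σ_y = 127.0 MPa, ρ = 7210 kg/m³, cost = 0.8600 $/kg
  alloy U: σ_y = 928.0 MPa, ρ = 4550 kg/m³, cost = 50.71 $/kg
  alloy P: σ_y = 56.70 MPa, ρ = 1139 kg/m³, cost = 3.690 $/kg
  alloy V: σ_y = 198.0 MPa, ρ = 8620 kg/m³, cost = 7.900 $/kg
  alloy A: M = 20.5 kN·m per $
  alloy P: M = 13.5 kN·m per $
  alloy U: M = 4.02 kN·m per $
  alloy V: M = 2.91 kN·m per $
Alloy A has the largest M.

alloy A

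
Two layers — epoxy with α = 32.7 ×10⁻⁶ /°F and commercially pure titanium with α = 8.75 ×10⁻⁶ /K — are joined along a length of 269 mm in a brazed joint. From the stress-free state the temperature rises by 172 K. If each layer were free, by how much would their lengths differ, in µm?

2320 µm

epoxy: α = 32.7×10⁻⁶/°F × 9/5 = 58.9×10⁻⁶/K.
Δα = |58.9 − 8.75|×10⁻⁶/K = 50.1×10⁻⁶/K.
ΔL_mismatch = Δα·L·ΔT = 50.1×10⁻⁶ × 269.0 mm × 172.0 K = 2320 µm.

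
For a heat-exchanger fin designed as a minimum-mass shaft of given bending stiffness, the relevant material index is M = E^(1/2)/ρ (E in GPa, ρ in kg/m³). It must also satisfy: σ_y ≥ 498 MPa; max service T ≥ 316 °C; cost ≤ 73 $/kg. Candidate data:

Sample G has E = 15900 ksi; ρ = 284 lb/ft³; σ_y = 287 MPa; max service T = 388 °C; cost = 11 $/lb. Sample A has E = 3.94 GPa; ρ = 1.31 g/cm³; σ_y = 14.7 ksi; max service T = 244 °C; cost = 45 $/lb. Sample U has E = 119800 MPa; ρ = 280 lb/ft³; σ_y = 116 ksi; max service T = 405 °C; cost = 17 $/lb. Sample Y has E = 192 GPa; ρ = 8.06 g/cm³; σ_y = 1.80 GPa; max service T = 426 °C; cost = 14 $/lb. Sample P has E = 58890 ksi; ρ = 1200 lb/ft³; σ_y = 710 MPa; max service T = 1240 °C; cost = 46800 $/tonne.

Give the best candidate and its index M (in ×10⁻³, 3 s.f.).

Screen on constraints: σ_y ≥ 498 MPa; max service T ≥ 316 °C; cost ≤ 73 $/kg. Survivors: sample U, sample Y, sample P.
In SI units:
  sample U: E = 119.8 GPa, ρ = 4485 kg/m³
  sample Y: E = 192.0 GPa, ρ = 8060 kg/m³
  sample P: E = 406.0 GPa, ρ = 19220 kg/m³
  sample U: M = 2.44×10⁻³
  sample Y: M = 1.72×10⁻³
  sample P: M = 1.05×10⁻³
Sample U has the largest M.

sample U, M = 2.44×10⁻³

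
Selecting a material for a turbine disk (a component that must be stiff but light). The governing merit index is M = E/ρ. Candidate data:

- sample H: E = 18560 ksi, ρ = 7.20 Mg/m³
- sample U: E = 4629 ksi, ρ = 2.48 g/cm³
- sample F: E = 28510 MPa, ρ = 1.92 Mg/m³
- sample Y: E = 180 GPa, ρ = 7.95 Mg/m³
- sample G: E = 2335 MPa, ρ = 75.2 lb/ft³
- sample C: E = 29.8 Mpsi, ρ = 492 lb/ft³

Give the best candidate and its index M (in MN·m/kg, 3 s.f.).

sample C, M = 26.1 MN·m/kg

After converting to SI:
  sample H: E = 128.0 GPa, ρ = 7200 kg/m³
  sample U: E = 31.92 GPa, ρ = 2480 kg/m³
  sample F: E = 28.51 GPa, ρ = 1920 kg/m³
  sample Y: E = 180.0 GPa, ρ = 7950 kg/m³
  sample G: E = 2.335 GPa, ρ = 1205 kg/m³
  sample C: E = 205.5 GPa, ρ = 7881 kg/m³
  sample C: M = 26.1 MN·m/kg
  sample Y: M = 22.6 MN·m/kg
  sample H: M = 17.8 MN·m/kg
  sample F: M = 14.8 MN·m/kg
  sample U: M = 12.9 MN·m/kg
  sample G: M = 1.94 MN·m/kg
Sample C has the largest M.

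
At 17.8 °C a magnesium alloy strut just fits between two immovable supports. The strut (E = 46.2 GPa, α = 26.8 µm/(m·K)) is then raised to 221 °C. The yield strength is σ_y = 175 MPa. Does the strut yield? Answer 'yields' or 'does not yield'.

ΔT = 203.2 K. Constrained thermal stress σ = E·α·ΔT = 46.20×10³ MPa × 26.8×10⁻⁶ × 203.2 = 252 MPa (compressive).
Compare to σ_y = 175 MPa: σ ≥ σ_y, so it yields.

yields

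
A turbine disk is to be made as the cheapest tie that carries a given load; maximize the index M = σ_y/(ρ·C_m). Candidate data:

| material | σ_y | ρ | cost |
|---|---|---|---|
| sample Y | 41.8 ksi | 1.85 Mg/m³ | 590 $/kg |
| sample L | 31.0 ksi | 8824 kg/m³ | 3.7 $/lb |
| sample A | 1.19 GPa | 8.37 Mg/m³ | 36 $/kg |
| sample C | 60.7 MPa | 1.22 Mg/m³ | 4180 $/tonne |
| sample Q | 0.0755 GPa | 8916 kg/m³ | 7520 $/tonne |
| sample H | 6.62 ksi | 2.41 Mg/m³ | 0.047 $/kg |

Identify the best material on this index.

Putting every candidate on a common basis:
  sample Y: σ_y = 288.2 MPa, ρ = 1850 kg/m³, cost = 590.0 $/kg
  sample L: σ_y = 213.7 MPa, ρ = 8824 kg/m³, cost = 8.157 $/kg
  sample A: σ_y = 1190 MPa, ρ = 8370 kg/m³, cost = 36.00 $/kg
  sample C: σ_y = 60.70 MPa, ρ = 1220 kg/m³, cost = 4.180 $/kg
  sample Q: σ_y = 75.50 MPa, ρ = 8916 kg/m³, cost = 7.520 $/kg
  sample H: σ_y = 45.64 MPa, ρ = 2410 kg/m³, cost = 0.04700 $/kg
  sample H: M = 403 kN·m per $
  sample C: M = 11.9 kN·m per $
  sample A: M = 3.95 kN·m per $
  sample L: M = 2.97 kN·m per $
  sample Q: M = 1.13 kN·m per $
  sample Y: M = 0.264 kN·m per $
Sample H ranks first.

sample H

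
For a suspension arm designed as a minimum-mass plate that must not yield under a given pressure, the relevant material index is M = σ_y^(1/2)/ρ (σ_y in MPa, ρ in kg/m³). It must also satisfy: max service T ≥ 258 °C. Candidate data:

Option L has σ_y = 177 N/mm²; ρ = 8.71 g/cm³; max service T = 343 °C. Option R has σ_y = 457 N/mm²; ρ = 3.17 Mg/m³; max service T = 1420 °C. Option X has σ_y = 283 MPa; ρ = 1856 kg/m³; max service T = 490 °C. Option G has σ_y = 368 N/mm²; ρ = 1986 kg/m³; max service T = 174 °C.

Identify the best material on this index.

option X

Screen on constraints: max service T ≥ 258 °C. Survivors: option L, option R, option X.
Normalizing units and computing the index:
  option L: σ_y = 177.0 MPa, ρ = 8710 kg/m³
  option R: σ_y = 457.0 MPa, ρ = 3170 kg/m³
  option X: σ_y = 283.0 MPa, ρ = 1856 kg/m³
  option X: M = 9.06×10⁻³
  option R: M = 6.74×10⁻³
  option L: M = 1.53×10⁻³
Option X has the largest M.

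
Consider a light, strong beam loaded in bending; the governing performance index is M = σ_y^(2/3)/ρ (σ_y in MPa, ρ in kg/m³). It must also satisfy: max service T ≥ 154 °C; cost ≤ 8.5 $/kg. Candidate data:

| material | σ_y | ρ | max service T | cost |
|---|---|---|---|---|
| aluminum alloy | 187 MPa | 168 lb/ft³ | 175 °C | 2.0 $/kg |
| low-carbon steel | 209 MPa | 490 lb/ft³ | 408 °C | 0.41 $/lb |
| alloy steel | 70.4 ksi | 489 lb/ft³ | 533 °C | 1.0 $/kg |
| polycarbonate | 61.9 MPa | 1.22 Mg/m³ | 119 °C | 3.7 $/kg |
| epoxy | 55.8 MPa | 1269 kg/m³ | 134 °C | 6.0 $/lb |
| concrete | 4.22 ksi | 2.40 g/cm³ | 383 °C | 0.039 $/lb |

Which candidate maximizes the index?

Screen on constraints: max service T ≥ 154 °C; cost ≤ 8.5 $/kg. Survivors: aluminum alloy, low-carbon steel, alloy steel, concrete.
In SI units:
  aluminum alloy: σ_y = 187.0 MPa, ρ = 2691 kg/m³
  low-carbon steel: σ_y = 209.0 MPa, ρ = 7849 kg/m³
  alloy steel: σ_y = 485.4 MPa, ρ = 7833 kg/m³
  concrete: σ_y = 29.10 MPa, ρ = 2400 kg/m³
  aluminum alloy: M = 12.2×10⁻³
  alloy steel: M = 7.88×10⁻³
  low-carbon steel: M = 4.49×10⁻³
  concrete: M = 3.94×10⁻³
The maximum is for aluminum alloy.

aluminum alloy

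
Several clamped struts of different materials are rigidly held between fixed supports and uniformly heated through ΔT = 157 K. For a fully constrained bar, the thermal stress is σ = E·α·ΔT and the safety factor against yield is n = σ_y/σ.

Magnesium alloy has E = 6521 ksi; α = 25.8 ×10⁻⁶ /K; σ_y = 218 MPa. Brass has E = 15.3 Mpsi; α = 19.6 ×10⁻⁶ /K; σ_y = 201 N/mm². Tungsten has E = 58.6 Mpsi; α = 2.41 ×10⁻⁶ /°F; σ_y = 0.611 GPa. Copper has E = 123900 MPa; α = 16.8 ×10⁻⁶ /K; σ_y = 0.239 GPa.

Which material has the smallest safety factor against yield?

brass

Per material, after unit conversion:
  magnesium alloy: E = 44.96, α = 25.8, σ_y = 218.0 → σ = 182 MPa, n = 1.20
  brass: E = 105.5, α = 19.6, σ_y = 201.0 → σ = 325 MPa, n = 0.619
  tungsten: E = 404.0, α = 4.34, σ_y = 611.0 → σ = 275 MPa, n = 2.22
  copper: E = 123.9, α = 16.8, σ_y = 239.0 → σ = 327 MPa, n = 0.731
Smallest n: brass with n = 0.619.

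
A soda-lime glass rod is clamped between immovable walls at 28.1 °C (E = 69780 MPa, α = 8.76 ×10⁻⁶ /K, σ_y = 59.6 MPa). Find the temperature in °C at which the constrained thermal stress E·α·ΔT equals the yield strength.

126 °C

E = 69780 MPa = 69.78 GPa.
E·α·ΔT = 59.60 MPa ⇒ ΔT = 59.60 / (69.78×10³ × 8.76×10⁻⁶) = 97.50 K.
T = 28.1 + 97.50 = 125.6 °C.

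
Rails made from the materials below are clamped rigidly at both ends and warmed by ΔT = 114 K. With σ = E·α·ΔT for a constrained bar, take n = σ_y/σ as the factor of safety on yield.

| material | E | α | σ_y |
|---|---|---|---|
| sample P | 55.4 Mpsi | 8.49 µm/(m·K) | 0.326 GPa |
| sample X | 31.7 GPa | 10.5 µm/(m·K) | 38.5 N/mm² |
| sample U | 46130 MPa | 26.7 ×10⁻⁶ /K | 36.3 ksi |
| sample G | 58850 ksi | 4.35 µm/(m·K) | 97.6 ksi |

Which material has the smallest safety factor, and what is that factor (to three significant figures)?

Converting E to GPa, α to ×10⁻⁶/K, σ_y to MPa, then σ and n for each:
  sample P: E = 382.0, α = 8.49, σ_y = 326.0 → σ = 370 MPa, n = 0.882
  sample X: E = 31.70, α = 10.5, σ_y = 38.50 → σ = 37.9 MPa, n = 1.01
  sample U: E = 46.13, α = 26.7, σ_y = 250.3 → σ = 140 MPa, n = 1.78
  sample G: E = 405.8, α = 4.35, σ_y = 672.9 → σ = 201 MPa, n = 3.34
Smallest n: sample P with n = 0.882.

sample P, n = 0.882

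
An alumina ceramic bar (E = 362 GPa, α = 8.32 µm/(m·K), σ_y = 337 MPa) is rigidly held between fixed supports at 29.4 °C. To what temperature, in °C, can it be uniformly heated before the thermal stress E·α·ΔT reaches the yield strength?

141 °C

E·α·ΔT = 337.0 MPa ⇒ ΔT = 337.0 / (362.0×10³ × 8.32×10⁻⁶) = 111.9 K.
T = 29.4 + 111.9 = 141.3 °C.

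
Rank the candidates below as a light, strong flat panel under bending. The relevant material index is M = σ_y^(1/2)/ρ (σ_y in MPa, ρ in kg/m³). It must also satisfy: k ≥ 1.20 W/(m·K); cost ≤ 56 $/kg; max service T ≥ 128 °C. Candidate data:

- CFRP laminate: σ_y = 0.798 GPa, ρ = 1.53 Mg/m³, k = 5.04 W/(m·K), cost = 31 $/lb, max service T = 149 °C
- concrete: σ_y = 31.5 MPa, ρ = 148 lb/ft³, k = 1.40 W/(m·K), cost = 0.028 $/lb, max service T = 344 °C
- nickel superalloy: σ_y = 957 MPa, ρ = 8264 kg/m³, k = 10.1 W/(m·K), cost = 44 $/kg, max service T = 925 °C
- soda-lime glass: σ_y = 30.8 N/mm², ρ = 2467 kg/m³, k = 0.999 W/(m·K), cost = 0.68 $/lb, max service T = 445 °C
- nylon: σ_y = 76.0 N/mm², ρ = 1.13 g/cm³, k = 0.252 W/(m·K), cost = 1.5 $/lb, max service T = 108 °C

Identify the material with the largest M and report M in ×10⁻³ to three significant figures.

nickel superalloy, M = 3.74×10⁻³

Screen on constraints: k ≥ 1.20 W/(m·K); cost ≤ 56 $/kg; max service T ≥ 128 °C. Survivors: concrete, nickel superalloy.
In SI units:
  concrete: σ_y = 31.50 MPa, ρ = 2371 kg/m³
  nickel superalloy: σ_y = 957.0 MPa, ρ = 8264 kg/m³
  nickel superalloy: M = 3.74×10⁻³
  concrete: M = 2.37×10⁻³
Nickel superalloy has the largest M.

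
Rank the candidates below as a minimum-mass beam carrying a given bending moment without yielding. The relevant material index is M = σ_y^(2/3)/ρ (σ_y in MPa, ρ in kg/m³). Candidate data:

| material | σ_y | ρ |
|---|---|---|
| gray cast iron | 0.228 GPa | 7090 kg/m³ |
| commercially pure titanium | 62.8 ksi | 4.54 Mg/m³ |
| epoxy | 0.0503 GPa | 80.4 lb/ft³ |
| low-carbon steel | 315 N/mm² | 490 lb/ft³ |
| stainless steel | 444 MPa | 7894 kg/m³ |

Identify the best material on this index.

Putting every candidate on a common basis:
  gray cast iron: σ_y = 228.0 MPa, ρ = 7090 kg/m³
  commercially pure titanium: σ_y = 433.0 MPa, ρ = 4540 kg/m³
  epoxy: σ_y = 50.30 MPa, ρ = 1288 kg/m³
  low-carbon steel: σ_y = 315.0 MPa, ρ = 7849 kg/m³
  stainless steel: σ_y = 444.0 MPa, ρ = 7894 kg/m³
  commercially pure titanium: M = 12.6×10⁻³
  epoxy: M = 10.6×10⁻³
  stainless steel: M = 7.37×10⁻³
  low-carbon steel: M = 5.90×10⁻³
  gray cast iron: M = 5.26×10⁻³
The maximum is for commercially pure titanium.

commercially pure titanium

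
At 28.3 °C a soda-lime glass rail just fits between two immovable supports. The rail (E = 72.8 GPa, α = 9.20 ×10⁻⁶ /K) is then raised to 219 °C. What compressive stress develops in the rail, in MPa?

ΔT = 190.7 K. Constrained thermal stress σ = E·α·ΔT = 72.80×10³ MPa × 9.20×10⁻⁶ × 190.7 = 128 MPa (compressive).

128 MPa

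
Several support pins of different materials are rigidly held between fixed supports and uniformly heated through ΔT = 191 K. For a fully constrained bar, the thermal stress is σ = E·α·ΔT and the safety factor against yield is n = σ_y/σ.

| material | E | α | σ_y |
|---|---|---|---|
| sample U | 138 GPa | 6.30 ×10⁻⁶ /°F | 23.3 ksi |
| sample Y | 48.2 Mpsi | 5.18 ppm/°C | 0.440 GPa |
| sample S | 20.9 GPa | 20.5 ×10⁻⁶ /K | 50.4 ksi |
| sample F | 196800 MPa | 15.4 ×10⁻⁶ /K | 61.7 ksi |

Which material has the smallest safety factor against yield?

Per material, after unit conversion:
  sample U: E = 138.0, α = 11.3, σ_y = 160.6 → σ = 299 MPa, n = 0.537
  sample Y: E = 332.3, α = 5.18, σ_y = 440.0 → σ = 329 MPa, n = 1.34
  sample S: E = 20.90, α = 20.5, σ_y = 347.5 → σ = 81.8 MPa, n = 4.25
  sample F: E = 196.8, α = 15.4, σ_y = 425.4 → σ = 579 MPa, n = 0.735
Smallest n: sample U with n = 0.537.

sample U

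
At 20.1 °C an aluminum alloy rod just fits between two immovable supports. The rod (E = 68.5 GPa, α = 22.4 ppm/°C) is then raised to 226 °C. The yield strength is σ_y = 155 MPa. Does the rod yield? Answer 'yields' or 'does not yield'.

yields

ΔT = 205.9 K. Constrained thermal stress σ = E·α·ΔT = 68.50×10³ MPa × 22.4×10⁻⁶ × 205.9 = 316 MPa (compressive).
Compare to σ_y = 155 MPa: σ ≥ σ_y, so it yields.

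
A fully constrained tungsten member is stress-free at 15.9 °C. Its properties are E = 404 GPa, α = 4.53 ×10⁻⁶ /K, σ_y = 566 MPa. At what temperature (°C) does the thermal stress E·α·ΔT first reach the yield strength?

E·α·ΔT = 566.0 MPa ⇒ ΔT = 566.0 / (404.0×10³ × 4.53×10⁻⁶) = 309.3 K.
T = 15.9 + 309.3 = 325.2 °C.

325 °C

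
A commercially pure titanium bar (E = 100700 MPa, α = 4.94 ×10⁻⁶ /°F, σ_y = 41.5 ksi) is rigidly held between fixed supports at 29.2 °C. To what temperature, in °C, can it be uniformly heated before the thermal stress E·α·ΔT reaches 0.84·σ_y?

298 °C

E = 100700 MPa = 100.7 GPa.
α = 4.94×10⁻⁶/°F × 9/5 = 8.89×10⁻⁶/K.
σ_y = 41.5 ksi = 286.1 MPa.
E·α·ΔT = 240.4 MPa ⇒ ΔT = 240.4 / (100.7×10³ × 8.89×10⁻⁶) = 268.4 K.
T = 29.2 + 268.4 = 297.6 °C.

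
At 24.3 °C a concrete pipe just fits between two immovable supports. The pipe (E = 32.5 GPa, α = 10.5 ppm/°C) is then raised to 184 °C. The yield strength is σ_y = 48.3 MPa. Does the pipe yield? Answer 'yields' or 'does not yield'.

yields

ΔT = 159.7 K. Constrained thermal stress σ = E·α·ΔT = 32.50×10³ MPa × 10.5×10⁻⁶ × 159.7 = 54.5 MPa (compressive).
Compare to σ_y = 48.3 MPa: σ ≥ σ_y, so it yields.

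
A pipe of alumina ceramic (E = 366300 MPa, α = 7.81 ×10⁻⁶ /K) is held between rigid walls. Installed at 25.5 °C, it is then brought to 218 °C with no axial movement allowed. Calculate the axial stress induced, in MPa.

551 MPa

E = 366300 MPa = 366.3 GPa.
ΔT = 192.5 K. Constrained thermal stress σ = E·α·ΔT = 366.3×10³ MPa × 7.81×10⁻⁶ × 192.5 = 551 MPa (compressive).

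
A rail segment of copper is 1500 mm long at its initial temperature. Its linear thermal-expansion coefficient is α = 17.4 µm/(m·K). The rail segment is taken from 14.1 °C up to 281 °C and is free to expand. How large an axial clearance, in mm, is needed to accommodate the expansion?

6.97 mm

ΔT = 281 − 14.1 = 266.9 K.
ΔL = α·L₀·ΔT = 17.4×10⁻⁶ × 1500 mm × 266.9 K = 6.97 mm.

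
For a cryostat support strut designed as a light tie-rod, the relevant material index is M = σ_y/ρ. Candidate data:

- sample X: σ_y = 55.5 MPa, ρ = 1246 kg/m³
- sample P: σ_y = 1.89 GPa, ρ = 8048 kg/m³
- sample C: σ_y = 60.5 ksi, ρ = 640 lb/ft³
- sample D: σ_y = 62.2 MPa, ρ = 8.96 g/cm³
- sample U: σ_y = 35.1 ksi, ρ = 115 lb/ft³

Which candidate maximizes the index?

Normalizing units and computing the index:
  sample X: σ_y = 55.50 MPa, ρ = 1246 kg/m³
  sample P: σ_y = 1890 MPa, ρ = 8048 kg/m³
  sample C: σ_y = 417.1 MPa, ρ = 10250 kg/m³
  sample D: σ_y = 62.20 MPa, ρ = 8960 kg/m³
  sample U: σ_y = 242.0 MPa, ρ = 1842 kg/m³
  sample P: M = 235 kN·m/kg
  sample U: M = 131 kN·m/kg
  sample X: M = 44.5 kN·m/kg
  sample C: M = 40.7 kN·m/kg
  sample D: M = 6.94 kN·m/kg
The maximum is for sample P.

sample P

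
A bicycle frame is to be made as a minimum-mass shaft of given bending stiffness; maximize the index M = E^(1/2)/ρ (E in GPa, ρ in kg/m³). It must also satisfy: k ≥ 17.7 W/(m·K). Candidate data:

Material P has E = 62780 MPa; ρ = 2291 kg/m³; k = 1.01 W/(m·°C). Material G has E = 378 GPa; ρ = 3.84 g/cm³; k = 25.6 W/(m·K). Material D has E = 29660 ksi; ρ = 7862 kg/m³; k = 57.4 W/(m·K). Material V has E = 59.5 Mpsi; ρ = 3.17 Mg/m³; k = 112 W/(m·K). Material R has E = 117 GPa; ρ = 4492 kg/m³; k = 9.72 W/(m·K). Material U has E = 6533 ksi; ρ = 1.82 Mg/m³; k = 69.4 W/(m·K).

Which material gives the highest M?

Screen on constraints: k ≥ 17.7 W/(m·K). Survivors: material G, material D, material V, material U.
In SI units:
  material G: E = 378.0 GPa, ρ = 3840 kg/m³
  material D: E = 204.5 GPa, ρ = 7862 kg/m³
  material V: E = 410.2 GPa, ρ = 3170 kg/m³
  material U: E = 45.04 GPa, ρ = 1820 kg/m³
  material V: M = 6.39×10⁻³
  material G: M = 5.06×10⁻³
  material U: M = 3.69×10⁻³
  material D: M = 1.82×10⁻³
The maximum is for material V.

material V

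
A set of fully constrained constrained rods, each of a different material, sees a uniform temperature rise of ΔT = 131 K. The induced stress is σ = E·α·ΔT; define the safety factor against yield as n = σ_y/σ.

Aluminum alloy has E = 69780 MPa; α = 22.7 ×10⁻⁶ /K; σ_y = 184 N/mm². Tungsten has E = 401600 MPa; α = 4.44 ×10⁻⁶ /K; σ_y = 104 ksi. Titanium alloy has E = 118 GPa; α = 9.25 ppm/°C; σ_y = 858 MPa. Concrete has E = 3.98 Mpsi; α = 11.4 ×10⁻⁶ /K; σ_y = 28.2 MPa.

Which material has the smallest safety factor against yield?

With everything in SI (GPa, ×10⁻⁶/K, MPa):
  aluminum alloy: E = 69.78, α = 22.7, σ_y = 184.0 → σ = 208 MPa, n = 0.887
  tungsten: E = 401.6, α = 4.44, σ_y = 717.1 → σ = 234 MPa, n = 3.07
  titanium alloy: E = 118.0, α = 9.25, σ_y = 858.0 → σ = 143 MPa, n = 6.00
  concrete: E = 27.44, α = 11.4, σ_y = 28.20 → σ = 41.0 MPa, n = 0.688
The minimum is concrete at n = 0.688.

concrete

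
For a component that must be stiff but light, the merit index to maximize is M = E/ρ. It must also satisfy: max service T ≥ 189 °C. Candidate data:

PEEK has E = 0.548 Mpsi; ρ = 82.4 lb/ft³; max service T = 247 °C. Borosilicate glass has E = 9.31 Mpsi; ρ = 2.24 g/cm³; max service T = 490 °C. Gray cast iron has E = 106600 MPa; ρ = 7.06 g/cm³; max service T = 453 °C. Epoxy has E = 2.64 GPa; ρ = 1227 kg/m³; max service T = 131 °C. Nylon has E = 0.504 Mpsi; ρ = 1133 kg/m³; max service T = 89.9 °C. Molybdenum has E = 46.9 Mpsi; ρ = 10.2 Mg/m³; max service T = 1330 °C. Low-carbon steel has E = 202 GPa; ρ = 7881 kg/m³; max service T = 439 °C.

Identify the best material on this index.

molybdenum

Screen on constraints: max service T ≥ 189 °C. Survivors: PEEK, borosilicate glass, gray cast iron, molybdenum, low-carbon steel.
After converting to SI:
  PEEK: E = 3.778 GPa, ρ = 1320 kg/m³
  borosilicate glass: E = 64.19 GPa, ρ = 2240 kg/m³
  gray cast iron: E = 106.6 GPa, ρ = 7060 kg/m³
  molybdenum: E = 323.4 GPa, ρ = 10200 kg/m³
  low-carbon steel: E = 202.0 GPa, ρ = 7881 kg/m³
  molybdenum: M = 31.7 MN·m/kg
  borosilicate glass: M = 28.7 MN·m/kg
  low-carbon steel: M = 25.6 MN·m/kg
  gray cast iron: M = 15.1 MN·m/kg
  PEEK: M = 2.86 MN·m/kg
The maximum is for molybdenum.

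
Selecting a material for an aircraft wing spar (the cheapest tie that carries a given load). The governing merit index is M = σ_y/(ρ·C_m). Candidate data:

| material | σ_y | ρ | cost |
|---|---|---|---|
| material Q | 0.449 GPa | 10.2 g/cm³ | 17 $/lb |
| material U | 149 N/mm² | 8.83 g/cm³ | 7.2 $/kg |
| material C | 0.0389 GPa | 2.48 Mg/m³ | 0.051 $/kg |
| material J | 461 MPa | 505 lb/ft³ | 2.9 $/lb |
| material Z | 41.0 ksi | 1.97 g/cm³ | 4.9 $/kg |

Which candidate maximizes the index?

In SI units:
  material Q: σ_y = 449.0 MPa, ρ = 10200 kg/m³, cost = 37.48 $/kg
  material U: σ_y = 149.0 MPa, ρ = 8830 kg/m³, cost = 7.200 $/kg
  material C: σ_y = 38.90 MPa, ρ = 2480 kg/m³, cost = 0.05100 $/kg
  material J: σ_y = 461.0 MPa, ρ = 8089 kg/m³, cost = 6.393 $/kg
  material Z: σ_y = 282.7 MPa, ρ = 1970 kg/m³, cost = 4.900 $/kg
  material C: M = 308 kN·m per $
  material Z: M = 29.3 kN·m per $
  material J: M = 8.91 kN·m per $
  material U: M = 2.34 kN·m per $
  material Q: M = 1.17 kN·m per $
Material C has the largest M.

material C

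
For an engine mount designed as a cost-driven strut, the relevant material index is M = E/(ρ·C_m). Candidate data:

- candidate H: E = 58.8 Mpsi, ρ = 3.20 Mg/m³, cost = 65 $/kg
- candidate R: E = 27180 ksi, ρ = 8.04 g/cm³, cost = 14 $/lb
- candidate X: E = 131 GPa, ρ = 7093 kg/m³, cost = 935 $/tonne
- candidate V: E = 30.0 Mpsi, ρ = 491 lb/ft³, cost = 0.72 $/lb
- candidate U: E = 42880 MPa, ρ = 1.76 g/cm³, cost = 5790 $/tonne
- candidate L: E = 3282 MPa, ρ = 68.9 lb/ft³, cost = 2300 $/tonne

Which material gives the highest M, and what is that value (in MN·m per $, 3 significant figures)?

Putting every candidate on a common basis:
  candidate H: E = 405.4 GPa, ρ = 3200 kg/m³, cost = 65.00 $/kg
  candidate R: E = 187.4 GPa, ρ = 8040 kg/m³, cost = 30.86 $/kg
  candidate X: E = 131.0 GPa, ρ = 7093 kg/m³, cost = 0.9350 $/kg
  candidate V: E = 206.8 GPa, ρ = 7865 kg/m³, cost = 1.587 $/kg
  candidate U: E = 42.88 GPa, ρ = 1760 kg/m³, cost = 5.790 $/kg
  candidate L: E = 3.282 GPa, ρ = 1104 kg/m³, cost = 2.300 $/kg
  candidate X: M = 19.8 MN·m per $
  candidate V: M = 16.6 MN·m per $
  candidate U: M = 4.21 MN·m per $
  candidate H: M = 1.95 MN·m per $
  candidate L: M = 1.29 MN·m per $
  candidate R: M = 0.755 MN·m per $
Candidate X has the largest M.

candidate X, M = 19.8 MN·m per $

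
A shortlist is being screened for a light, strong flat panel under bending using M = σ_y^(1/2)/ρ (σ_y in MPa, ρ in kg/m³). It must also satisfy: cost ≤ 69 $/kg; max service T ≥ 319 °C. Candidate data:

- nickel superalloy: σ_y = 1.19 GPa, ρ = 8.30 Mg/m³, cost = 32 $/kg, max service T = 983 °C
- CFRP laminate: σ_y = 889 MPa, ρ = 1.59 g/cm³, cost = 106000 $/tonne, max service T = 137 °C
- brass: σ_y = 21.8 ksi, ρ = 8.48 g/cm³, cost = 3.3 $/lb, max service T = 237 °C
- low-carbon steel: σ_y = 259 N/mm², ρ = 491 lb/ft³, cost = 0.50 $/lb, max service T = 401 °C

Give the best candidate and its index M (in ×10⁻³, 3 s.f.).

Screen on constraints: cost ≤ 69 $/kg; max service T ≥ 319 °C. Survivors: nickel superalloy, low-carbon steel.
Normalizing units and computing the index:
  nickel superalloy: σ_y = 1190 MPa, ρ = 8300 kg/m³
  low-carbon steel: σ_y = 259.0 MPa, ρ = 7865 kg/m³
  nickel superalloy: M = 4.16×10⁻³
  low-carbon steel: M = 2.05×10⁻³
The maximum is for nickel superalloy.

nickel superalloy, M = 4.16×10⁻³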